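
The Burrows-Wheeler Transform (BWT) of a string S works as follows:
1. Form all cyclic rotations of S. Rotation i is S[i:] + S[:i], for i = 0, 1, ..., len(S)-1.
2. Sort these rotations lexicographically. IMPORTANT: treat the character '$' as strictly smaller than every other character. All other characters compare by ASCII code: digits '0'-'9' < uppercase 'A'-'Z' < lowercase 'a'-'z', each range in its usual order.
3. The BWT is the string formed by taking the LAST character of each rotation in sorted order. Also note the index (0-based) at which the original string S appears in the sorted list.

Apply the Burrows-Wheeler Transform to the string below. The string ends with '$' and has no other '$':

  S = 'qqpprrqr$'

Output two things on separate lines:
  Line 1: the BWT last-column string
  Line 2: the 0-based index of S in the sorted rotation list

All 9 rotations (rotation i = S[i:]+S[:i]):
  rot[0] = qqpprrqr$
  rot[1] = qpprrqr$q
  rot[2] = pprrqr$qq
  rot[3] = prrqr$qqp
  rot[4] = rrqr$qqpp
  rot[5] = rqr$qqppr
  rot[6] = qr$qqpprr
  rot[7] = r$qqpprrq
  rot[8] = $qqpprrqr
Sorted (with $ < everything):
  sorted[0] = $qqpprrqr  (last char: 'r')
  sorted[1] = pprrqr$qq  (last char: 'q')
  sorted[2] = prrqr$qqp  (last char: 'p')
  sorted[3] = qpprrqr$q  (last char: 'q')
  sorted[4] = qqpprrqr$  (last char: '$')
  sorted[5] = qr$qqpprr  (last char: 'r')
  sorted[6] = r$qqpprrq  (last char: 'q')
  sorted[7] = rqr$qqppr  (last char: 'r')
  sorted[8] = rrqr$qqpp  (last char: 'p')
Last column: rqpq$rqrp
Original string S is at sorted index 4

Answer: rqpq$rqrp
4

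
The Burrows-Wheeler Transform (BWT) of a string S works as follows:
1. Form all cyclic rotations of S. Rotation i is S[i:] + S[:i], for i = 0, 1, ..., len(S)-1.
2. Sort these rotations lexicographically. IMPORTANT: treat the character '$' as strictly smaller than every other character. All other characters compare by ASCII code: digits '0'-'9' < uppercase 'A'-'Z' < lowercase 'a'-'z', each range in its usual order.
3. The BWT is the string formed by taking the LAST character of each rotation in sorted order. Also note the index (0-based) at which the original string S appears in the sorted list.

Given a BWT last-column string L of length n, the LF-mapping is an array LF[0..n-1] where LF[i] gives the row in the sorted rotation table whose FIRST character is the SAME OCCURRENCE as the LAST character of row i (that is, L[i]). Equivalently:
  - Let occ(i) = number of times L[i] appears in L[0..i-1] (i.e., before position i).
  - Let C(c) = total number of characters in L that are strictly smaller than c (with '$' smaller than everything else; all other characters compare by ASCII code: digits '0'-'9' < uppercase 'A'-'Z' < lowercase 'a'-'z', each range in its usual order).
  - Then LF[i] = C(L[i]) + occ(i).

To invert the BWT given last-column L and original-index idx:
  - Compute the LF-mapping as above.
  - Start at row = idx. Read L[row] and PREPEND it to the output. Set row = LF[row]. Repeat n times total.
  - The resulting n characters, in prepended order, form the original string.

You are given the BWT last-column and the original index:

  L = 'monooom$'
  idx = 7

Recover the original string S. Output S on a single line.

LF mapping: 1 4 3 5 6 7 2 0
Walk LF starting at row 7, prepending L[row]:
  step 1: row=7, L[7]='$', prepend. Next row=LF[7]=0
  step 2: row=0, L[0]='m', prepend. Next row=LF[0]=1
  step 3: row=1, L[1]='o', prepend. Next row=LF[1]=4
  step 4: row=4, L[4]='o', prepend. Next row=LF[4]=6
  step 5: row=6, L[6]='m', prepend. Next row=LF[6]=2
  step 6: row=2, L[2]='n', prepend. Next row=LF[2]=3
  step 7: row=3, L[3]='o', prepend. Next row=LF[3]=5
  step 8: row=5, L[5]='o', prepend. Next row=LF[5]=7
Reversed output: oonmoom$

Answer: oonmoom$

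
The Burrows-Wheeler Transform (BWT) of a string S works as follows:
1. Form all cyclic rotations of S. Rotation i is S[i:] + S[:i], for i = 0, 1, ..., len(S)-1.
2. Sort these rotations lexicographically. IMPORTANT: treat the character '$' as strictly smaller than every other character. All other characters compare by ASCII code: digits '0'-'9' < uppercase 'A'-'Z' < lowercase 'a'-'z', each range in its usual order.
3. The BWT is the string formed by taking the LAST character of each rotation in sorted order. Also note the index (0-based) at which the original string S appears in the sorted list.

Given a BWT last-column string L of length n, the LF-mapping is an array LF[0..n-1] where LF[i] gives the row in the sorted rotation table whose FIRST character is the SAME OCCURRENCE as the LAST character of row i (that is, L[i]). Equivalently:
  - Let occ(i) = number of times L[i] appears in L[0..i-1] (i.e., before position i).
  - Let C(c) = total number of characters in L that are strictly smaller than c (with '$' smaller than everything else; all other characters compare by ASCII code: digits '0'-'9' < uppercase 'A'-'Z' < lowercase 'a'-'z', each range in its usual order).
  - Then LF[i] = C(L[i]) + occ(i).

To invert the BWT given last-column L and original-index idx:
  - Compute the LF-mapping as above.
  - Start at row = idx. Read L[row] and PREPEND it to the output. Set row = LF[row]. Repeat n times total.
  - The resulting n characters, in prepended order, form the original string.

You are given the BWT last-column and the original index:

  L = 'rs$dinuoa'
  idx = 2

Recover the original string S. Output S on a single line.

Answer: dinosaur$

Derivation:
LF mapping: 6 7 0 2 3 4 8 5 1
Walk LF starting at row 2, prepending L[row]:
  step 1: row=2, L[2]='$', prepend. Next row=LF[2]=0
  step 2: row=0, L[0]='r', prepend. Next row=LF[0]=6
  step 3: row=6, L[6]='u', prepend. Next row=LF[6]=8
  step 4: row=8, L[8]='a', prepend. Next row=LF[8]=1
  step 5: row=1, L[1]='s', prepend. Next row=LF[1]=7
  step 6: row=7, L[7]='o', prepend. Next row=LF[7]=5
  step 7: row=5, L[5]='n', prepend. Next row=LF[5]=4
  step 8: row=4, L[4]='i', prepend. Next row=LF[4]=3
  step 9: row=3, L[3]='d', prepend. Next row=LF[3]=2
Reversed output: dinosaur$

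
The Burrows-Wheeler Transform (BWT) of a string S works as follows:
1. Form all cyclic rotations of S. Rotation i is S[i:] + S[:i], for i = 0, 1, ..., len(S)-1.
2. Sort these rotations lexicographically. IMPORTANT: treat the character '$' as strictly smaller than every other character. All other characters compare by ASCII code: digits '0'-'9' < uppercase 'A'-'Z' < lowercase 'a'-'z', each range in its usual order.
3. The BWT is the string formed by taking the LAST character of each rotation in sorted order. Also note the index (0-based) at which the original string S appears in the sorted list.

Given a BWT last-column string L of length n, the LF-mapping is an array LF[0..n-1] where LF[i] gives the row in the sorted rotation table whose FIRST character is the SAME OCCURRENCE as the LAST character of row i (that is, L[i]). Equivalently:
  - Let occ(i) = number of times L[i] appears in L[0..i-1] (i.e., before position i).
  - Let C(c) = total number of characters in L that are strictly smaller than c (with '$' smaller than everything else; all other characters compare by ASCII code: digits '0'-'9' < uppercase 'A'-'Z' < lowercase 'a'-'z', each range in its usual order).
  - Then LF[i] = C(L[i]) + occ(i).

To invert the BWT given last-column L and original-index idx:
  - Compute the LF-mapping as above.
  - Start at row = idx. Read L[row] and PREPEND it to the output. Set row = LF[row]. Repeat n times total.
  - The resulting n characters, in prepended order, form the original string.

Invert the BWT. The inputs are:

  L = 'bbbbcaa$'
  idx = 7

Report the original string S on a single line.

Answer: cbababb$

Derivation:
LF mapping: 3 4 5 6 7 1 2 0
Walk LF starting at row 7, prepending L[row]:
  step 1: row=7, L[7]='$', prepend. Next row=LF[7]=0
  step 2: row=0, L[0]='b', prepend. Next row=LF[0]=3
  step 3: row=3, L[3]='b', prepend. Next row=LF[3]=6
  step 4: row=6, L[6]='a', prepend. Next row=LF[6]=2
  step 5: row=2, L[2]='b', prepend. Next row=LF[2]=5
  step 6: row=5, L[5]='a', prepend. Next row=LF[5]=1
  step 7: row=1, L[1]='b', prepend. Next row=LF[1]=4
  step 8: row=4, L[4]='c', prepend. Next row=LF[4]=7
Reversed output: cbababb$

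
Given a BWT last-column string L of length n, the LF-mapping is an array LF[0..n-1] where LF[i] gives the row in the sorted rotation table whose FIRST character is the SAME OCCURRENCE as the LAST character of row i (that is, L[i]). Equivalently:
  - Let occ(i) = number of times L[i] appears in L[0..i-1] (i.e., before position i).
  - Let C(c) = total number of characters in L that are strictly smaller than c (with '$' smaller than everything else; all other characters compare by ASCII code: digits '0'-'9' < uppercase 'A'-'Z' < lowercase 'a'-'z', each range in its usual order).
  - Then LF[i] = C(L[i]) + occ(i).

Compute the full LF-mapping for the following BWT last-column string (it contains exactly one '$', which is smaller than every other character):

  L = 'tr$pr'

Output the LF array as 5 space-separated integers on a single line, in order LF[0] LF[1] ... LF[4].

Answer: 4 2 0 1 3

Derivation:
Char counts: '$':1, 'p':1, 'r':2, 't':1
C (first-col start): C('$')=0, C('p')=1, C('r')=2, C('t')=4
L[0]='t': occ=0, LF[0]=C('t')+0=4+0=4
L[1]='r': occ=0, LF[1]=C('r')+0=2+0=2
L[2]='$': occ=0, LF[2]=C('$')+0=0+0=0
L[3]='p': occ=0, LF[3]=C('p')+0=1+0=1
L[4]='r': occ=1, LF[4]=C('r')+1=2+1=3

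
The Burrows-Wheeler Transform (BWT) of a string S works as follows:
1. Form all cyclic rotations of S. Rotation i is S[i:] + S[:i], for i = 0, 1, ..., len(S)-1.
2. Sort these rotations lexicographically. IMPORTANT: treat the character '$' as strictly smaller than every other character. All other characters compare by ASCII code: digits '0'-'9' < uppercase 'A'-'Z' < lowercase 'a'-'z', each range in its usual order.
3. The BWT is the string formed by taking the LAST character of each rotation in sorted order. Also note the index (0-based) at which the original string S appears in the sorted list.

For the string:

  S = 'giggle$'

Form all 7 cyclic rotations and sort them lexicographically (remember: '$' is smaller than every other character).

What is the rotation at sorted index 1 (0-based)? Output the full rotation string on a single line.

All 7 rotations (rotation i = S[i:]+S[:i]):
  rot[0] = giggle$
  rot[1] = iggle$g
  rot[2] = ggle$gi
  rot[3] = gle$gig
  rot[4] = le$gigg
  rot[5] = e$giggl
  rot[6] = $giggle
Sorted (with $ < everything):
  sorted[0] = $giggle
  sorted[1] = e$giggl
  sorted[2] = ggle$gi
  sorted[3] = giggle$
  sorted[4] = gle$gig
  sorted[5] = iggle$g
  sorted[6] = le$gigg
sorted[1] = e$giggl

Answer: e$giggl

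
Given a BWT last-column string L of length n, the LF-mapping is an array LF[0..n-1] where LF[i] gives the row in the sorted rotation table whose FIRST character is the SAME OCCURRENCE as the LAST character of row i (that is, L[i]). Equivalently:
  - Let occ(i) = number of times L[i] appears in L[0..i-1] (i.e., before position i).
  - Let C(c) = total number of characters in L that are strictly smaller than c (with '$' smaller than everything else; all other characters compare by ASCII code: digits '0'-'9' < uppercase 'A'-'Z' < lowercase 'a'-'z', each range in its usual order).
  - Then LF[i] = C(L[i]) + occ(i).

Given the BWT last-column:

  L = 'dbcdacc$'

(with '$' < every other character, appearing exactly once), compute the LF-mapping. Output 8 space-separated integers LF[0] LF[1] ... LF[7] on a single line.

Answer: 6 2 3 7 1 4 5 0

Derivation:
Char counts: '$':1, 'a':1, 'b':1, 'c':3, 'd':2
C (first-col start): C('$')=0, C('a')=1, C('b')=2, C('c')=3, C('d')=6
L[0]='d': occ=0, LF[0]=C('d')+0=6+0=6
L[1]='b': occ=0, LF[1]=C('b')+0=2+0=2
L[2]='c': occ=0, LF[2]=C('c')+0=3+0=3
L[3]='d': occ=1, LF[3]=C('d')+1=6+1=7
L[4]='a': occ=0, LF[4]=C('a')+0=1+0=1
L[5]='c': occ=1, LF[5]=C('c')+1=3+1=4
L[6]='c': occ=2, LF[6]=C('c')+2=3+2=5
L[7]='$': occ=0, LF[7]=C('$')+0=0+0=0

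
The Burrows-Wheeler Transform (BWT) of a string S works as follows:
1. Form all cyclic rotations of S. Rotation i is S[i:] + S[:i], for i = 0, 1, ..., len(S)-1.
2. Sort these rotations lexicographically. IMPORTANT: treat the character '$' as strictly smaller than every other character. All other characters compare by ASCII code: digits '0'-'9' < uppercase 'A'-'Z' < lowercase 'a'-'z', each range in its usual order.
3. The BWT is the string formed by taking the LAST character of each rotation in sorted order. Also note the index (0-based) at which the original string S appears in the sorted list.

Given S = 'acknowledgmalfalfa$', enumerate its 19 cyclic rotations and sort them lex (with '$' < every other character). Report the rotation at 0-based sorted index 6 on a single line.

All 19 rotations (rotation i = S[i:]+S[:i]):
  rot[0] = acknowledgmalfalfa$
  rot[1] = cknowledgmalfalfa$a
  rot[2] = knowledgmalfalfa$ac
  rot[3] = nowledgmalfalfa$ack
  rot[4] = owledgmalfalfa$ackn
  rot[5] = wledgmalfalfa$ackno
  rot[6] = ledgmalfalfa$acknow
  rot[7] = edgmalfalfa$acknowl
  rot[8] = dgmalfalfa$acknowle
  rot[9] = gmalfalfa$acknowled
  rot[10] = malfalfa$acknowledg
  rot[11] = alfalfa$acknowledgm
  rot[12] = lfalfa$acknowledgma
  rot[13] = falfa$acknowledgmal
  rot[14] = alfa$acknowledgmalf
  rot[15] = lfa$acknowledgmalfa
  rot[16] = fa$acknowledgmalfal
  rot[17] = a$acknowledgmalfalf
  rot[18] = $acknowledgmalfalfa
Sorted (with $ < everything):
  sorted[0] = $acknowledgmalfalfa
  sorted[1] = a$acknowledgmalfalf
  sorted[2] = acknowledgmalfalfa$
  sorted[3] = alfa$acknowledgmalf
  sorted[4] = alfalfa$acknowledgm
  sorted[5] = cknowledgmalfalfa$a
  sorted[6] = dgmalfalfa$acknowle
  sorted[7] = edgmalfalfa$acknowl
  sorted[8] = fa$acknowledgmalfal
  sorted[9] = falfa$acknowledgmal
  sorted[10] = gmalfalfa$acknowled
  sorted[11] = knowledgmalfalfa$ac
  sorted[12] = ledgmalfalfa$acknow
  sorted[13] = lfa$acknowledgmalfa
  sorted[14] = lfalfa$acknowledgma
  sorted[15] = malfalfa$acknowledg
  sorted[16] = nowledgmalfalfa$ack
  sorted[17] = owledgmalfalfa$ackn
  sorted[18] = wledgmalfalfa$ackno
sorted[6] = dgmalfalfa$acknowle

Answer: dgmalfalfa$acknowle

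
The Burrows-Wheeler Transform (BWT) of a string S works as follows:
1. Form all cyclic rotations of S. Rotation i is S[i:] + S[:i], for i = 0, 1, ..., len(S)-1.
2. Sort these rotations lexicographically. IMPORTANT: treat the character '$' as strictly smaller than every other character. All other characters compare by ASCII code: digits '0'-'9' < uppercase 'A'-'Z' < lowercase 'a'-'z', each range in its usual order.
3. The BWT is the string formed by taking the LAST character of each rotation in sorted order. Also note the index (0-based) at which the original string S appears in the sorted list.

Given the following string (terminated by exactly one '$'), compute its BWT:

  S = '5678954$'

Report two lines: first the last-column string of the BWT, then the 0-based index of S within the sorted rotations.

All 8 rotations (rotation i = S[i:]+S[:i]):
  rot[0] = 5678954$
  rot[1] = 678954$5
  rot[2] = 78954$56
  rot[3] = 8954$567
  rot[4] = 954$5678
  rot[5] = 54$56789
  rot[6] = 4$567895
  rot[7] = $5678954
Sorted (with $ < everything):
  sorted[0] = $5678954  (last char: '4')
  sorted[1] = 4$567895  (last char: '5')
  sorted[2] = 54$56789  (last char: '9')
  sorted[3] = 5678954$  (last char: '$')
  sorted[4] = 678954$5  (last char: '5')
  sorted[5] = 78954$56  (last char: '6')
  sorted[6] = 8954$567  (last char: '7')
  sorted[7] = 954$5678  (last char: '8')
Last column: 459$5678
Original string S is at sorted index 3

Answer: 459$5678
3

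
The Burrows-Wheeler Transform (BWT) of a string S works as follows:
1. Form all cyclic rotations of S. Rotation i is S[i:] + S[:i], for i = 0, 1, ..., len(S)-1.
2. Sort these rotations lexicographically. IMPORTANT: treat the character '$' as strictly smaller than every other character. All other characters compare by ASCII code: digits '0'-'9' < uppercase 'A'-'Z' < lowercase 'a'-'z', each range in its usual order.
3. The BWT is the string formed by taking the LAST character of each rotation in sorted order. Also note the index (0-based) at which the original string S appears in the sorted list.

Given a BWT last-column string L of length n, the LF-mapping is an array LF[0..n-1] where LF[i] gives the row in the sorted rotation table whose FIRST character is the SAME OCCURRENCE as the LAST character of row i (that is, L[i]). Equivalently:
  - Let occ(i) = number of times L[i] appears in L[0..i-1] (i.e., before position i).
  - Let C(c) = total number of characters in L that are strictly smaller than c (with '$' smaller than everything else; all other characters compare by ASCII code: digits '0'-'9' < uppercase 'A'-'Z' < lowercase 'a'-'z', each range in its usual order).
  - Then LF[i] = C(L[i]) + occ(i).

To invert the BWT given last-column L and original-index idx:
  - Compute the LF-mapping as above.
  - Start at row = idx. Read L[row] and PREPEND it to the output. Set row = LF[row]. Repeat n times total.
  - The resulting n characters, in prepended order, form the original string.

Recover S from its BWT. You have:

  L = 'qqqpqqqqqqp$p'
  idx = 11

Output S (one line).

Answer: qqqppqqqpqqq$

Derivation:
LF mapping: 4 5 6 1 7 8 9 10 11 12 2 0 3
Walk LF starting at row 11, prepending L[row]:
  step 1: row=11, L[11]='$', prepend. Next row=LF[11]=0
  step 2: row=0, L[0]='q', prepend. Next row=LF[0]=4
  step 3: row=4, L[4]='q', prepend. Next row=LF[4]=7
  step 4: row=7, L[7]='q', prepend. Next row=LF[7]=10
  step 5: row=10, L[10]='p', prepend. Next row=LF[10]=2
  step 6: row=2, L[2]='q', prepend. Next row=LF[2]=6
  step 7: row=6, L[6]='q', prepend. Next row=LF[6]=9
  step 8: row=9, L[9]='q', prepend. Next row=LF[9]=12
  step 9: row=12, L[12]='p', prepend. Next row=LF[12]=3
  step 10: row=3, L[3]='p', prepend. Next row=LF[3]=1
  step 11: row=1, L[1]='q', prepend. Next row=LF[1]=5
  step 12: row=5, L[5]='q', prepend. Next row=LF[5]=8
  step 13: row=8, L[8]='q', prepend. Next row=LF[8]=11
Reversed output: qqqppqqqpqqq$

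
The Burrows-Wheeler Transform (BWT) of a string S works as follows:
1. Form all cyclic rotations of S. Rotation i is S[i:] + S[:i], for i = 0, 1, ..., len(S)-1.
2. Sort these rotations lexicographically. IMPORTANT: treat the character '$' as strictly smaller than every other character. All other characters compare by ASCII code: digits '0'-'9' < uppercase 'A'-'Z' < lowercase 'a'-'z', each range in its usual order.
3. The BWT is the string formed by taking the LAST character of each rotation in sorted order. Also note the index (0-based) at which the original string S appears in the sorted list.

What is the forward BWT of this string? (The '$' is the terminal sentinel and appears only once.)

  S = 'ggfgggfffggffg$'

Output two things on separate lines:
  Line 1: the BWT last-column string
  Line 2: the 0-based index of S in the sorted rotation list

All 15 rotations (rotation i = S[i:]+S[:i]):
  rot[0] = ggfgggfffggffg$
  rot[1] = gfgggfffggffg$g
  rot[2] = fgggfffggffg$gg
  rot[3] = gggfffggffg$ggf
  rot[4] = ggfffggffg$ggfg
  rot[5] = gfffggffg$ggfgg
  rot[6] = fffggffg$ggfggg
  rot[7] = ffggffg$ggfgggf
  rot[8] = fggffg$ggfgggff
  rot[9] = ggffg$ggfgggfff
  rot[10] = gffg$ggfgggfffg
  rot[11] = ffg$ggfgggfffgg
  rot[12] = fg$ggfgggfffggf
  rot[13] = g$ggfgggfffggff
  rot[14] = $ggfgggfffggffg
Sorted (with $ < everything):
  sorted[0] = $ggfgggfffggffg  (last char: 'g')
  sorted[1] = fffggffg$ggfggg  (last char: 'g')
  sorted[2] = ffg$ggfgggfffgg  (last char: 'g')
  sorted[3] = ffggffg$ggfgggf  (last char: 'f')
  sorted[4] = fg$ggfgggfffggf  (last char: 'f')
  sorted[5] = fggffg$ggfgggff  (last char: 'f')
  sorted[6] = fgggfffggffg$gg  (last char: 'g')
  sorted[7] = g$ggfgggfffggff  (last char: 'f')
  sorted[8] = gfffggffg$ggfgg  (last char: 'g')
  sorted[9] = gffg$ggfgggfffg  (last char: 'g')
  sorted[10] = gfgggfffggffg$g  (last char: 'g')
  sorted[11] = ggfffggffg$ggfg  (last char: 'g')
  sorted[12] = ggffg$ggfgggfff  (last char: 'f')
  sorted[13] = ggfgggfffggffg$  (last char: '$')
  sorted[14] = gggfffggffg$ggf  (last char: 'f')
Last column: gggfffgfggggf$f
Original string S is at sorted index 13

Answer: gggfffgfggggf$f
13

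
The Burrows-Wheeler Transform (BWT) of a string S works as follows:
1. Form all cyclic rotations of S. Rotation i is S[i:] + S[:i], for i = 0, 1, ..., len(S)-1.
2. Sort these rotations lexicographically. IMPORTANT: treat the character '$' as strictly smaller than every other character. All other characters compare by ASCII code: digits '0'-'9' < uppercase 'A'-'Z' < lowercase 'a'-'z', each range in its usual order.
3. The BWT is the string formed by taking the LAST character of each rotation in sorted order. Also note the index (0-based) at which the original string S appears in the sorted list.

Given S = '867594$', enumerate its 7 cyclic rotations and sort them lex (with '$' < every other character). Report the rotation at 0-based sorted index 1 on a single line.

Answer: 4$86759

Derivation:
All 7 rotations (rotation i = S[i:]+S[:i]):
  rot[0] = 867594$
  rot[1] = 67594$8
  rot[2] = 7594$86
  rot[3] = 594$867
  rot[4] = 94$8675
  rot[5] = 4$86759
  rot[6] = $867594
Sorted (with $ < everything):
  sorted[0] = $867594
  sorted[1] = 4$86759
  sorted[2] = 594$867
  sorted[3] = 67594$8
  sorted[4] = 7594$86
  sorted[5] = 867594$
  sorted[6] = 94$8675
sorted[1] = 4$86759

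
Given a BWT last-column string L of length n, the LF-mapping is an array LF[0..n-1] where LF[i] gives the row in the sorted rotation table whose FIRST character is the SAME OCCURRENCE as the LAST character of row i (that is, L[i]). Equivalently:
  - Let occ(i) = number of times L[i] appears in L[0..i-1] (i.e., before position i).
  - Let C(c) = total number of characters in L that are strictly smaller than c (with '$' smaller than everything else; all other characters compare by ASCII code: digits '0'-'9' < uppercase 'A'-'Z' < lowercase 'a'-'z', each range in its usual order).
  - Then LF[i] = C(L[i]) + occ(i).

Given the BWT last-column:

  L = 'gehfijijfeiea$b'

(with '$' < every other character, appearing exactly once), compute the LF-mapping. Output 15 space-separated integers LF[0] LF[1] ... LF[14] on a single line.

Answer: 8 3 9 6 10 13 11 14 7 4 12 5 1 0 2

Derivation:
Char counts: '$':1, 'a':1, 'b':1, 'e':3, 'f':2, 'g':1, 'h':1, 'i':3, 'j':2
C (first-col start): C('$')=0, C('a')=1, C('b')=2, C('e')=3, C('f')=6, C('g')=8, C('h')=9, C('i')=10, C('j')=13
L[0]='g': occ=0, LF[0]=C('g')+0=8+0=8
L[1]='e': occ=0, LF[1]=C('e')+0=3+0=3
L[2]='h': occ=0, LF[2]=C('h')+0=9+0=9
L[3]='f': occ=0, LF[3]=C('f')+0=6+0=6
L[4]='i': occ=0, LF[4]=C('i')+0=10+0=10
L[5]='j': occ=0, LF[5]=C('j')+0=13+0=13
L[6]='i': occ=1, LF[6]=C('i')+1=10+1=11
L[7]='j': occ=1, LF[7]=C('j')+1=13+1=14
L[8]='f': occ=1, LF[8]=C('f')+1=6+1=7
L[9]='e': occ=1, LF[9]=C('e')+1=3+1=4
L[10]='i': occ=2, LF[10]=C('i')+2=10+2=12
L[11]='e': occ=2, LF[11]=C('e')+2=3+2=5
L[12]='a': occ=0, LF[12]=C('a')+0=1+0=1
L[13]='$': occ=0, LF[13]=C('$')+0=0+0=0
L[14]='b': occ=0, LF[14]=C('b')+0=2+0=2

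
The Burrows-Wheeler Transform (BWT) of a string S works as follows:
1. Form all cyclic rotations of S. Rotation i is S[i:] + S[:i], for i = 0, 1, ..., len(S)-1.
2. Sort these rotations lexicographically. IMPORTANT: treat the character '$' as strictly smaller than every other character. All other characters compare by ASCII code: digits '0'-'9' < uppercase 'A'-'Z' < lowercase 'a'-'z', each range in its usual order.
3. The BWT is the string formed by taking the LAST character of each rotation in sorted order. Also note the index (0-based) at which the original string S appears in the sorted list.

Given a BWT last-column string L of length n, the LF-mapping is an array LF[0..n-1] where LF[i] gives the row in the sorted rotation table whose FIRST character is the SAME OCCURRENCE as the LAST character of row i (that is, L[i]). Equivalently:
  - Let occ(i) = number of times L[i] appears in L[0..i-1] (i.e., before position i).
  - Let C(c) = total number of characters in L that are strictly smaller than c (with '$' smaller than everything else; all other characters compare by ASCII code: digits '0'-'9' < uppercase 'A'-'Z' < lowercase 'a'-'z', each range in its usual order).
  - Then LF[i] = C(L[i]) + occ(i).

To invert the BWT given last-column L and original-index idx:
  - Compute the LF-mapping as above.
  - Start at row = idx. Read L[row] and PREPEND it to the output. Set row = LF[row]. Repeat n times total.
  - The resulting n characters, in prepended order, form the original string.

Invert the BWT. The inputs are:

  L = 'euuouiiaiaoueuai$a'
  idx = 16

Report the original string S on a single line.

LF mapping: 5 13 14 11 15 7 8 1 9 2 12 16 6 17 3 10 0 4
Walk LF starting at row 16, prepending L[row]:
  step 1: row=16, L[16]='$', prepend. Next row=LF[16]=0
  step 2: row=0, L[0]='e', prepend. Next row=LF[0]=5
  step 3: row=5, L[5]='i', prepend. Next row=LF[5]=7
  step 4: row=7, L[7]='a', prepend. Next row=LF[7]=1
  step 5: row=1, L[1]='u', prepend. Next row=LF[1]=13
  step 6: row=13, L[13]='u', prepend. Next row=LF[13]=17
  step 7: row=17, L[17]='a', prepend. Next row=LF[17]=4
  step 8: row=4, L[4]='u', prepend. Next row=LF[4]=15
  step 9: row=15, L[15]='i', prepend. Next row=LF[15]=10
  step 10: row=10, L[10]='o', prepend. Next row=LF[10]=12
  step 11: row=12, L[12]='e', prepend. Next row=LF[12]=6
  step 12: row=6, L[6]='i', prepend. Next row=LF[6]=8
  step 13: row=8, L[8]='i', prepend. Next row=LF[8]=9
  step 14: row=9, L[9]='a', prepend. Next row=LF[9]=2
  step 15: row=2, L[2]='u', prepend. Next row=LF[2]=14
  step 16: row=14, L[14]='a', prepend. Next row=LF[14]=3
  step 17: row=3, L[3]='o', prepend. Next row=LF[3]=11
  step 18: row=11, L[11]='u', prepend. Next row=LF[11]=16
Reversed output: uoauaiieoiuauuaie$

Answer: uoauaiieoiuauuaie$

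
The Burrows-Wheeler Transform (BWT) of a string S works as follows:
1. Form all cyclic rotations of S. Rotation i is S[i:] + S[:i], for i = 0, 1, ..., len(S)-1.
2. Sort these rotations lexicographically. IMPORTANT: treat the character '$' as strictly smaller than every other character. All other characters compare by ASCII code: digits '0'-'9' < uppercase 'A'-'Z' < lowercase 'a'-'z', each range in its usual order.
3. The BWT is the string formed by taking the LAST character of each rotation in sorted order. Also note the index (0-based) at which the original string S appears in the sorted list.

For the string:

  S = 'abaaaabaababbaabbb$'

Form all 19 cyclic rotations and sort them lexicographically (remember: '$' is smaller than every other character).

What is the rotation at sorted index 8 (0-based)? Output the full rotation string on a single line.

Answer: ababbaabbb$abaaaaba

Derivation:
All 19 rotations (rotation i = S[i:]+S[:i]):
  rot[0] = abaaaabaababbaabbb$
  rot[1] = baaaabaababbaabbb$a
  rot[2] = aaaabaababbaabbb$ab
  rot[3] = aaabaababbaabbb$aba
  rot[4] = aabaababbaabbb$abaa
  rot[5] = abaababbaabbb$abaaa
  rot[6] = baababbaabbb$abaaaa
  rot[7] = aababbaabbb$abaaaab
  rot[8] = ababbaabbb$abaaaaba
  rot[9] = babbaabbb$abaaaabaa
  rot[10] = abbaabbb$abaaaabaab
  rot[11] = bbaabbb$abaaaabaaba
  rot[12] = baabbb$abaaaabaabab
  rot[13] = aabbb$abaaaabaababb
  rot[14] = abbb$abaaaabaababba
  rot[15] = bbb$abaaaabaababbaa
  rot[16] = bb$abaaaabaababbaab
  rot[17] = b$abaaaabaababbaabb
  rot[18] = $abaaaabaababbaabbb
Sorted (with $ < everything):
  sorted[0] = $abaaaabaababbaabbb
  sorted[1] = aaaabaababbaabbb$ab
  sorted[2] = aaabaababbaabbb$aba
  sorted[3] = aabaababbaabbb$abaa
  sorted[4] = aababbaabbb$abaaaab
  sorted[5] = aabbb$abaaaabaababb
  sorted[6] = abaaaabaababbaabbb$
  sorted[7] = abaababbaabbb$abaaa
  sorted[8] = ababbaabbb$abaaaaba
  sorted[9] = abbaabbb$abaaaabaab
  sorted[10] = abbb$abaaaabaababba
  sorted[11] = b$abaaaabaababbaabb
  sorted[12] = baaaabaababbaabbb$a
  sorted[13] = baababbaabbb$abaaaa
  sorted[14] = baabbb$abaaaabaabab
  sorted[15] = babbaabbb$abaaaabaa
  sorted[16] = bb$abaaaabaababbaab
  sorted[17] = bbaabbb$abaaaabaaba
  sorted[18] = bbb$abaaaabaababbaa
sorted[8] = ababbaabbb$abaaaaba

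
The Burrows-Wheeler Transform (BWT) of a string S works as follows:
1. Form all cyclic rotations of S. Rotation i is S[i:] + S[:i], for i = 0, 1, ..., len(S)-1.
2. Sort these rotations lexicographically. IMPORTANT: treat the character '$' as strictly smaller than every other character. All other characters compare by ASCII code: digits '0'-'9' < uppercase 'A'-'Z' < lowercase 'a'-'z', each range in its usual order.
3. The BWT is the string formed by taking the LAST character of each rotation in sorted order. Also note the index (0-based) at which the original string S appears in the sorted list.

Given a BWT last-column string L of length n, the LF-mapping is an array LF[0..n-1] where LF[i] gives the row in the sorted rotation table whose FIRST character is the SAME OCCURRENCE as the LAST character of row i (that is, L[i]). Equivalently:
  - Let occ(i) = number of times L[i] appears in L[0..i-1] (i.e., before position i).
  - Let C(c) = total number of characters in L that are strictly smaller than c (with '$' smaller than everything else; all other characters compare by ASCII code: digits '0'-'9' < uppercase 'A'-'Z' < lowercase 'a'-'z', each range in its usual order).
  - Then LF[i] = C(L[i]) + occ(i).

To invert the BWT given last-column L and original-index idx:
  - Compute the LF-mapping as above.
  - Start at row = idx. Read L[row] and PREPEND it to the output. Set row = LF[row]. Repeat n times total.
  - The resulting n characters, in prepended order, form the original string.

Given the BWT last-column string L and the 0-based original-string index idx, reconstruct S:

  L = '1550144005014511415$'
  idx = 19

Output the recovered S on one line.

Answer: 5544101515001450141$

Derivation:
LF mapping: 5 15 16 1 6 11 12 2 3 17 4 7 13 18 8 9 14 10 19 0
Walk LF starting at row 19, prepending L[row]:
  step 1: row=19, L[19]='$', prepend. Next row=LF[19]=0
  step 2: row=0, L[0]='1', prepend. Next row=LF[0]=5
  step 3: row=5, L[5]='4', prepend. Next row=LF[5]=11
  step 4: row=11, L[11]='1', prepend. Next row=LF[11]=7
  step 5: row=7, L[7]='0', prepend. Next row=LF[7]=2
  step 6: row=2, L[2]='5', prepend. Next row=LF[2]=16
  step 7: row=16, L[16]='4', prepend. Next row=LF[16]=14
  step 8: row=14, L[14]='1', prepend. Next row=LF[14]=8
  step 9: row=8, L[8]='0', prepend. Next row=LF[8]=3
  step 10: row=3, L[3]='0', prepend. Next row=LF[3]=1
  step 11: row=1, L[1]='5', prepend. Next row=LF[1]=15
  step 12: row=15, L[15]='1', prepend. Next row=LF[15]=9
  step 13: row=9, L[9]='5', prepend. Next row=LF[9]=17
  step 14: row=17, L[17]='1', prepend. Next row=LF[17]=10
  step 15: row=10, L[10]='0', prepend. Next row=LF[10]=4
  step 16: row=4, L[4]='1', prepend. Next row=LF[4]=6
  step 17: row=6, L[6]='4', prepend. Next row=LF[6]=12
  step 18: row=12, L[12]='4', prepend. Next row=LF[12]=13
  step 19: row=13, L[13]='5', prepend. Next row=LF[13]=18
  step 20: row=18, L[18]='5', prepend. Next row=LF[18]=19
Reversed output: 5544101515001450141$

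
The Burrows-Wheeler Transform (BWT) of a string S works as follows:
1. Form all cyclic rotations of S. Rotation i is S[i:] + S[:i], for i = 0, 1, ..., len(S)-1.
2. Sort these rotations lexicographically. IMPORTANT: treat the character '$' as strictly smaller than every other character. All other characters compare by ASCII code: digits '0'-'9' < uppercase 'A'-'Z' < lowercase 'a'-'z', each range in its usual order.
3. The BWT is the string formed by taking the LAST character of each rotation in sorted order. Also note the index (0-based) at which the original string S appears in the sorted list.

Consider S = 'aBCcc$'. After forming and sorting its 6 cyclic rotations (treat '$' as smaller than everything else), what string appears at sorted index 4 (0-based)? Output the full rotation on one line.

All 6 rotations (rotation i = S[i:]+S[:i]):
  rot[0] = aBCcc$
  rot[1] = BCcc$a
  rot[2] = Ccc$aB
  rot[3] = cc$aBC
  rot[4] = c$aBCc
  rot[5] = $aBCcc
Sorted (with $ < everything):
  sorted[0] = $aBCcc
  sorted[1] = BCcc$a
  sorted[2] = Ccc$aB
  sorted[3] = aBCcc$
  sorted[4] = c$aBCc
  sorted[5] = cc$aBC
sorted[4] = c$aBCc

Answer: c$aBCc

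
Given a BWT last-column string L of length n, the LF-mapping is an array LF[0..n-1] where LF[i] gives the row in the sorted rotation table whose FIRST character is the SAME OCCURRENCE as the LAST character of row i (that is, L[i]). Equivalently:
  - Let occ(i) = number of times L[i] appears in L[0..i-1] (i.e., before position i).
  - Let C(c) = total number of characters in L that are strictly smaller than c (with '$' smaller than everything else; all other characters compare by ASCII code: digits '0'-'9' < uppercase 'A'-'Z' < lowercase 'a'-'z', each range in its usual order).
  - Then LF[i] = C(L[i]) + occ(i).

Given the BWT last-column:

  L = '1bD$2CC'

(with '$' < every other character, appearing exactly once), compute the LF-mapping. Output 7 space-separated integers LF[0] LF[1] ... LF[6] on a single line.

Char counts: '$':1, '1':1, '2':1, 'C':2, 'D':1, 'b':1
C (first-col start): C('$')=0, C('1')=1, C('2')=2, C('C')=3, C('D')=5, C('b')=6
L[0]='1': occ=0, LF[0]=C('1')+0=1+0=1
L[1]='b': occ=0, LF[1]=C('b')+0=6+0=6
L[2]='D': occ=0, LF[2]=C('D')+0=5+0=5
L[3]='$': occ=0, LF[3]=C('$')+0=0+0=0
L[4]='2': occ=0, LF[4]=C('2')+0=2+0=2
L[5]='C': occ=0, LF[5]=C('C')+0=3+0=3
L[6]='C': occ=1, LF[6]=C('C')+1=3+1=4

Answer: 1 6 5 0 2 3 4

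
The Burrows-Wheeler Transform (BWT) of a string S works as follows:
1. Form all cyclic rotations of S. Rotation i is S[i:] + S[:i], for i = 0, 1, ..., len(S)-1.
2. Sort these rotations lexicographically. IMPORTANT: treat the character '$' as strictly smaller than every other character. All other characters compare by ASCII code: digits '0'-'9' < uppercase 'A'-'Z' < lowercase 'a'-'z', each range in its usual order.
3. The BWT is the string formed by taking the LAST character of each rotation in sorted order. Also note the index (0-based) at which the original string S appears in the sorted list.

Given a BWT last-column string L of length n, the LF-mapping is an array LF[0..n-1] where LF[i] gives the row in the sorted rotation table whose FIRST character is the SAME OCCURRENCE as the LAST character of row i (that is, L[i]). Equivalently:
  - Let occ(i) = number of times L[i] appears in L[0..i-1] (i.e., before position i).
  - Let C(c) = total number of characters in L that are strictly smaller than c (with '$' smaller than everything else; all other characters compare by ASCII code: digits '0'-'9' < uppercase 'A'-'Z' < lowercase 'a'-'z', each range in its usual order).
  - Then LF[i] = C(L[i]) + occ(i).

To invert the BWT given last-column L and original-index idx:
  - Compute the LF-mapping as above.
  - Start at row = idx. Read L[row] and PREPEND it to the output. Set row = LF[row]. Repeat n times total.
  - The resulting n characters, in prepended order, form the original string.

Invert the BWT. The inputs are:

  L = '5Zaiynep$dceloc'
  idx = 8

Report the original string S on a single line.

Answer: encyclopediaZ5$

Derivation:
LF mapping: 1 2 3 9 14 11 7 13 0 6 4 8 10 12 5
Walk LF starting at row 8, prepending L[row]:
  step 1: row=8, L[8]='$', prepend. Next row=LF[8]=0
  step 2: row=0, L[0]='5', prepend. Next row=LF[0]=1
  step 3: row=1, L[1]='Z', prepend. Next row=LF[1]=2
  step 4: row=2, L[2]='a', prepend. Next row=LF[2]=3
  step 5: row=3, L[3]='i', prepend. Next row=LF[3]=9
  step 6: row=9, L[9]='d', prepend. Next row=LF[9]=6
  step 7: row=6, L[6]='e', prepend. Next row=LF[6]=7
  step 8: row=7, L[7]='p', prepend. Next row=LF[7]=13
  step 9: row=13, L[13]='o', prepend. Next row=LF[13]=12
  step 10: row=12, L[12]='l', prepend. Next row=LF[12]=10
  step 11: row=10, L[10]='c', prepend. Next row=LF[10]=4
  step 12: row=4, L[4]='y', prepend. Next row=LF[4]=14
  step 13: row=14, L[14]='c', prepend. Next row=LF[14]=5
  step 14: row=5, L[5]='n', prepend. Next row=LF[5]=11
  step 15: row=11, L[11]='e', prepend. Next row=LF[11]=8
Reversed output: encyclopediaZ5$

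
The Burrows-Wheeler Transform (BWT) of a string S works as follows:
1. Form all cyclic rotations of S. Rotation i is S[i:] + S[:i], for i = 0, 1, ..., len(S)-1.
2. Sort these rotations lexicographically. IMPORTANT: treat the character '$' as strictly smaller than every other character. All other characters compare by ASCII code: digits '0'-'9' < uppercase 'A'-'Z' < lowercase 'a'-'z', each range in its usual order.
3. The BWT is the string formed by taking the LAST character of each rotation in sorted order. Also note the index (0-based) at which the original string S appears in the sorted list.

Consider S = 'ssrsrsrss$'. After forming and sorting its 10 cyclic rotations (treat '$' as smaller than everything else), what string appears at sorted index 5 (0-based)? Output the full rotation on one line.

Answer: srsrsrss$s

Derivation:
All 10 rotations (rotation i = S[i:]+S[:i]):
  rot[0] = ssrsrsrss$
  rot[1] = srsrsrss$s
  rot[2] = rsrsrss$ss
  rot[3] = srsrss$ssr
  rot[4] = rsrss$ssrs
  rot[5] = srss$ssrsr
  rot[6] = rss$ssrsrs
  rot[7] = ss$ssrsrsr
  rot[8] = s$ssrsrsrs
  rot[9] = $ssrsrsrss
Sorted (with $ < everything):
  sorted[0] = $ssrsrsrss
  sorted[1] = rsrsrss$ss
  sorted[2] = rsrss$ssrs
  sorted[3] = rss$ssrsrs
  sorted[4] = s$ssrsrsrs
  sorted[5] = srsrsrss$s
  sorted[6] = srsrss$ssr
  sorted[7] = srss$ssrsr
  sorted[8] = ss$ssrsrsr
  sorted[9] = ssrsrsrss$
sorted[5] = srsrsrss$s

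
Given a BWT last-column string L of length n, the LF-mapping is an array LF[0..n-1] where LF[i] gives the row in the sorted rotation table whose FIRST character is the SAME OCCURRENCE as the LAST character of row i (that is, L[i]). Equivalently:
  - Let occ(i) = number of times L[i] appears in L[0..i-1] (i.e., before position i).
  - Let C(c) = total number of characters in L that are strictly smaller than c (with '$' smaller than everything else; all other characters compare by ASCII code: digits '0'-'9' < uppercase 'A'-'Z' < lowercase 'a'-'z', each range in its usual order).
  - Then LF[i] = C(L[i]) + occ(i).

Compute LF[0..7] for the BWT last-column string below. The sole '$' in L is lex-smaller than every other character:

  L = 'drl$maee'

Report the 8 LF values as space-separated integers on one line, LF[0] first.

Answer: 2 7 5 0 6 1 3 4

Derivation:
Char counts: '$':1, 'a':1, 'd':1, 'e':2, 'l':1, 'm':1, 'r':1
C (first-col start): C('$')=0, C('a')=1, C('d')=2, C('e')=3, C('l')=5, C('m')=6, C('r')=7
L[0]='d': occ=0, LF[0]=C('d')+0=2+0=2
L[1]='r': occ=0, LF[1]=C('r')+0=7+0=7
L[2]='l': occ=0, LF[2]=C('l')+0=5+0=5
L[3]='$': occ=0, LF[3]=C('$')+0=0+0=0
L[4]='m': occ=0, LF[4]=C('m')+0=6+0=6
L[5]='a': occ=0, LF[5]=C('a')+0=1+0=1
L[6]='e': occ=0, LF[6]=C('e')+0=3+0=3
L[7]='e': occ=1, LF[7]=C('e')+1=3+1=4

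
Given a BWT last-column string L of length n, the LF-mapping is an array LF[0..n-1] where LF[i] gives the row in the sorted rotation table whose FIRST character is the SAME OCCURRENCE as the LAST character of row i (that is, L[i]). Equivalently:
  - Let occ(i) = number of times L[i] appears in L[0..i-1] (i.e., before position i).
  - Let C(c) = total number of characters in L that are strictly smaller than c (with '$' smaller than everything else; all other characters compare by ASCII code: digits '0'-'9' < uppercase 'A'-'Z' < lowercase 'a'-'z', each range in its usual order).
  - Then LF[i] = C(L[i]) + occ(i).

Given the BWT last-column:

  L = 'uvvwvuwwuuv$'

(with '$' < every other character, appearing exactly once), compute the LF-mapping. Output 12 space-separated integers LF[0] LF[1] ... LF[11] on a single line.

Char counts: '$':1, 'u':4, 'v':4, 'w':3
C (first-col start): C('$')=0, C('u')=1, C('v')=5, C('w')=9
L[0]='u': occ=0, LF[0]=C('u')+0=1+0=1
L[1]='v': occ=0, LF[1]=C('v')+0=5+0=5
L[2]='v': occ=1, LF[2]=C('v')+1=5+1=6
L[3]='w': occ=0, LF[3]=C('w')+0=9+0=9
L[4]='v': occ=2, LF[4]=C('v')+2=5+2=7
L[5]='u': occ=1, LF[5]=C('u')+1=1+1=2
L[6]='w': occ=1, LF[6]=C('w')+1=9+1=10
L[7]='w': occ=2, LF[7]=C('w')+2=9+2=11
L[8]='u': occ=2, LF[8]=C('u')+2=1+2=3
L[9]='u': occ=3, LF[9]=C('u')+3=1+3=4
L[10]='v': occ=3, LF[10]=C('v')+3=5+3=8
L[11]='$': occ=0, LF[11]=C('$')+0=0+0=0

Answer: 1 5 6 9 7 2 10 11 3 4 8 0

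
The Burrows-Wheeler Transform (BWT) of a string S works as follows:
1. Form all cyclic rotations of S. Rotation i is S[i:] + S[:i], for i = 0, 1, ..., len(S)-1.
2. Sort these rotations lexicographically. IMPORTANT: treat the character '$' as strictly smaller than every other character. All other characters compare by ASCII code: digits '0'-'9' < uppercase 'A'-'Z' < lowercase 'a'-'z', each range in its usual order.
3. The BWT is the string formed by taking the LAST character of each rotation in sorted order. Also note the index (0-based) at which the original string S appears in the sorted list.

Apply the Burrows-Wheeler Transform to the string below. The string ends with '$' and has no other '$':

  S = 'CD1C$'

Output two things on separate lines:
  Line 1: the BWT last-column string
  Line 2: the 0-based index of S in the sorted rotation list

Answer: CD1$C
3

Derivation:
All 5 rotations (rotation i = S[i:]+S[:i]):
  rot[0] = CD1C$
  rot[1] = D1C$C
  rot[2] = 1C$CD
  rot[3] = C$CD1
  rot[4] = $CD1C
Sorted (with $ < everything):
  sorted[0] = $CD1C  (last char: 'C')
  sorted[1] = 1C$CD  (last char: 'D')
  sorted[2] = C$CD1  (last char: '1')
  sorted[3] = CD1C$  (last char: '$')
  sorted[4] = D1C$C  (last char: 'C')
Last column: CD1$C
Original string S is at sorted index 3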